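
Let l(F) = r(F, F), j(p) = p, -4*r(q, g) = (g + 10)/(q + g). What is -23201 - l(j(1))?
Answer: -185597/8 ≈ -23200.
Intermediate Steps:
r(q, g) = -(10 + g)/(4*(g + q)) (r(q, g) = -(g + 10)/(4*(q + g)) = -(10 + g)/(4*(g + q)))
l(F) = (-10 - F)/(8*F) (l(F) = (-10 - F)/(4*(F + F)) = (-10 - F)/(4*((2*F))) = (1/(2*F))*(-10 - F)/4 = (-10 - F)/(8*F))
-23201 - l(j(1)) = -23201 - (-10 - 1*1)/(8*1) = -23201 - (-10 - 1)/8 = -23201 - (-11)/8 = -23201 - 1*(-11/8) = -23201 + 11/8 = -185597/8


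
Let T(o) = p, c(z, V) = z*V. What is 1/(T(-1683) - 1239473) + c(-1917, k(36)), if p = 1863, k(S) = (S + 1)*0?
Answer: -1/1237610 ≈ -8.0801e-7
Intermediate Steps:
k(S) = 0 (k(S) = (1 + S)*0 = 0)
c(z, V) = V*z
T(o) = 1863
1/(T(-1683) - 1239473) + c(-1917, k(36)) = 1/(1863 - 1239473) + 0*(-1917) = 1/(-1237610) + 0 = -1/1237610 + 0 = -1/1237610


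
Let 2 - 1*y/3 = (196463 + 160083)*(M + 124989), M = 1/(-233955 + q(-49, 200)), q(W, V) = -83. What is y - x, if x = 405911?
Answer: -15644666790652034/117019 ≈ -1.3369e+11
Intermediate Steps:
M = -1/234038 (M = 1/(-233955 - 83) = 1/(-234038) = -1/234038 ≈ -4.2728e-6)
y = -15644619291352725/117019 (y = 6 - 3*(196463 + 160083)*(-1/234038 + 124989) = 6 - 1069638*29252175581/234038 = 6 - 3*5214873097351613/117019 = 6 - 15644619292054839/117019 = -15644619291352725/117019 ≈ -1.3369e+11)
y - x = -15644619291352725/117019 - 1*405911 = -15644619291352725/117019 - 405911 = -15644666790652034/117019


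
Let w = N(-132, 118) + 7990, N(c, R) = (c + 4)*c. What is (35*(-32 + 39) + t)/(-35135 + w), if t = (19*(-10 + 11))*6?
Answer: -359/10249 ≈ -0.035028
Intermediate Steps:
N(c, R) = c*(4 + c) (N(c, R) = (4 + c)*c = c*(4 + c))
t = 114 (t = (19*1)*6 = 19*6 = 114)
w = 24886 (w = -132*(4 - 132) + 7990 = -132*(-128) + 7990 = 16896 + 7990 = 24886)
(35*(-32 + 39) + t)/(-35135 + w) = (35*(-32 + 39) + 114)/(-35135 + 24886) = (35*7 + 114)/(-10249) = (245 + 114)*(-1/10249) = 359*(-1/10249) = -359/10249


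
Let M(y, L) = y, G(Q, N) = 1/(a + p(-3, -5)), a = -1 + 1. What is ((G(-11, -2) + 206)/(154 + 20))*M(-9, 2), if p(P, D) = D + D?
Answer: -213/20 ≈ -10.650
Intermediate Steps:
a = 0
p(P, D) = 2*D
G(Q, N) = -⅒ (G(Q, N) = 1/(0 + 2*(-5)) = 1/(0 - 10) = 1/(-10) = -⅒)
((G(-11, -2) + 206)/(154 + 20))*M(-9, 2) = ((-⅒ + 206)/(154 + 20))*(-9) = ((2059/10)/174)*(-9) = ((2059/10)*(1/174))*(-9) = (71/60)*(-9) = -213/20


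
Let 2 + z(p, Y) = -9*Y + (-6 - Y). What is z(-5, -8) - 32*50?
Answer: -1528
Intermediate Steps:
z(p, Y) = -8 - 10*Y (z(p, Y) = -2 + (-9*Y + (-6 - Y)) = -2 + (-6 - 10*Y) = -8 - 10*Y)
z(-5, -8) - 32*50 = (-8 - 10*(-8)) - 32*50 = (-8 + 80) - 1600 = 72 - 1600 = -1528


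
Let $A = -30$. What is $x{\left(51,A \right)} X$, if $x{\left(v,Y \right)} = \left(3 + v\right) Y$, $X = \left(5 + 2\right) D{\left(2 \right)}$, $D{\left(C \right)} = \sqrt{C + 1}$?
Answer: $- 11340 \sqrt{3} \approx -19641.0$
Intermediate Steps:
$D{\left(C \right)} = \sqrt{1 + C}$
$X = 7 \sqrt{3}$ ($X = \left(5 + 2\right) \sqrt{1 + 2} = 7 \sqrt{3} \approx 12.124$)
$x{\left(v,Y \right)} = Y \left(3 + v\right)$
$x{\left(51,A \right)} X = - 30 \left(3 + 51\right) 7 \sqrt{3} = \left(-30\right) 54 \cdot 7 \sqrt{3} = - 1620 \cdot 7 \sqrt{3} = - 11340 \sqrt{3}$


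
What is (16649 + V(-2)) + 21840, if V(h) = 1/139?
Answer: 5349972/139 ≈ 38489.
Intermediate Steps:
V(h) = 1/139
(16649 + V(-2)) + 21840 = (16649 + 1/139) + 21840 = 2314212/139 + 21840 = 5349972/139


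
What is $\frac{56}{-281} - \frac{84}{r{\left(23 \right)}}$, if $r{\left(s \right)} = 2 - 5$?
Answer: $\frac{7812}{281} \approx 27.801$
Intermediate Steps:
$r{\left(s \right)} = -3$
$\frac{56}{-281} - \frac{84}{r{\left(23 \right)}} = \frac{56}{-281} - \frac{84}{-3} = 56 \left(- \frac{1}{281}\right) - -28 = - \frac{56}{281} + 28 = \frac{7812}{281}$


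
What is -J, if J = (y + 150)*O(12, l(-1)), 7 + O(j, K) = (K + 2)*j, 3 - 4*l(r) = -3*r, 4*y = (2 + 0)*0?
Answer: -2550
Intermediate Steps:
y = 0 (y = ((2 + 0)*0)/4 = (2*0)/4 = (¼)*0 = 0)
l(r) = ¾ + 3*r/4 (l(r) = ¾ - (-3)*r/4 = ¾ + 3*r/4)
O(j, K) = -7 + j*(2 + K) (O(j, K) = -7 + (K + 2)*j = -7 + (2 + K)*j = -7 + j*(2 + K))
J = 2550 (J = (0 + 150)*(-7 + 2*12 + (¾ + (¾)*(-1))*12) = 150*(-7 + 24 + (¾ - ¾)*12) = 150*(-7 + 24 + 0*12) = 150*(-7 + 24 + 0) = 150*17 = 2550)
-J = -1*2550 = -2550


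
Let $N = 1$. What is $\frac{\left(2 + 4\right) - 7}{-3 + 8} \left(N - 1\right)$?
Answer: $0$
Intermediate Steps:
$\frac{\left(2 + 4\right) - 7}{-3 + 8} \left(N - 1\right) = \frac{\left(2 + 4\right) - 7}{-3 + 8} \left(1 - 1\right) = \frac{6 - 7}{5} \cdot 0 = \left(-1\right) \frac{1}{5} \cdot 0 = \left(- \frac{1}{5}\right) 0 = 0$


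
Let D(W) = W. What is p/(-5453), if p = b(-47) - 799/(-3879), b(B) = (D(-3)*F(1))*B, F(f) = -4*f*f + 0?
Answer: 115103/1113273 ≈ 0.10339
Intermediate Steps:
F(f) = -4*f² (F(f) = -4*f² + 0 = -4*f²)
b(B) = 12*B (b(B) = (-(-12)*1²)*B = (-(-12))*B = (-3*(-4))*B = 12*B)
p = -2186957/3879 (p = 12*(-47) - 799/(-3879) = -564 - 799*(-1)/3879 = -564 - 1*(-799/3879) = -564 + 799/3879 = -2186957/3879 ≈ -563.79)
p/(-5453) = -2186957/3879/(-5453) = -2186957/3879*(-1/5453) = 115103/1113273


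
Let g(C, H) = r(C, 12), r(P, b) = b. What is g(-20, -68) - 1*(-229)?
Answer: 241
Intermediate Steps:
g(C, H) = 12
g(-20, -68) - 1*(-229) = 12 - 1*(-229) = 12 + 229 = 241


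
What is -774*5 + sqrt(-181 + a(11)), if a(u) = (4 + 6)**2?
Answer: -3870 + 9*I ≈ -3870.0 + 9.0*I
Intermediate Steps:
a(u) = 100 (a(u) = 10**2 = 100)
-774*5 + sqrt(-181 + a(11)) = -774*5 + sqrt(-181 + 100) = -3870 + sqrt(-81) = -3870 + 9*I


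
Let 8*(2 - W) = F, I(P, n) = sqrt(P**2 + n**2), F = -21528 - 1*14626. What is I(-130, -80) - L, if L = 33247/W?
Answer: -132988/18085 + 10*sqrt(233) ≈ 145.29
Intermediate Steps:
F = -36154 (F = -21528 - 14626 = -36154)
W = 18085/4 (W = 2 - 1/8*(-36154) = 2 + 18077/4 = 18085/4 ≈ 4521.3)
L = 132988/18085 (L = 33247/(18085/4) = 33247*(4/18085) = 132988/18085 ≈ 7.3535)
I(-130, -80) - L = sqrt((-130)**2 + (-80)**2) - 1*132988/18085 = sqrt(16900 + 6400) - 132988/18085 = sqrt(23300) - 132988/18085 = 10*sqrt(233) - 132988/18085 = -132988/18085 + 10*sqrt(233)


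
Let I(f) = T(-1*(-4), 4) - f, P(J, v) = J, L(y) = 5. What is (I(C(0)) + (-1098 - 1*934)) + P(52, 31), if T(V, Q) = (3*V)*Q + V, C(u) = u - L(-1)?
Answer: -1923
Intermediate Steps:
C(u) = -5 + u (C(u) = u - 1*5 = u - 5 = -5 + u)
T(V, Q) = V + 3*Q*V (T(V, Q) = 3*Q*V + V = V + 3*Q*V)
I(f) = 52 - f (I(f) = (-1*(-4))*(1 + 3*4) - f = 4*(1 + 12) - f = 4*13 - f = 52 - f)
(I(C(0)) + (-1098 - 1*934)) + P(52, 31) = ((52 - (-5 + 0)) + (-1098 - 1*934)) + 52 = ((52 - 1*(-5)) + (-1098 - 934)) + 52 = ((52 + 5) - 2032) + 52 = (57 - 2032) + 52 = -1975 + 52 = -1923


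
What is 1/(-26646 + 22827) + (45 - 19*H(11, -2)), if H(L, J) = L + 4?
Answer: -916561/3819 ≈ -240.00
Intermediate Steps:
H(L, J) = 4 + L
1/(-26646 + 22827) + (45 - 19*H(11, -2)) = 1/(-26646 + 22827) + (45 - 19*(4 + 11)) = 1/(-3819) + (45 - 19*15) = -1/3819 + (45 - 285) = -1/3819 - 240 = -916561/3819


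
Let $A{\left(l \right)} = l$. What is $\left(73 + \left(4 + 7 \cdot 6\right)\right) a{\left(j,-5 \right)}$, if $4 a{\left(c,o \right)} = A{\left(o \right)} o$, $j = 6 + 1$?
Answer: $\frac{2975}{4} \approx 743.75$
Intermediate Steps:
$j = 7$
$a{\left(c,o \right)} = \frac{o^{2}}{4}$ ($a{\left(c,o \right)} = \frac{o o}{4} = \frac{o^{2}}{4}$)
$\left(73 + \left(4 + 7 \cdot 6\right)\right) a{\left(j,-5 \right)} = \left(73 + \left(4 + 7 \cdot 6\right)\right) \frac{\left(-5\right)^{2}}{4} = \left(73 + \left(4 + 42\right)\right) \frac{1}{4} \cdot 25 = \left(73 + 46\right) \frac{25}{4} = 119 \cdot \frac{25}{4} = \frac{2975}{4}$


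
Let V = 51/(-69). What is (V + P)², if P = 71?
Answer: 2611456/529 ≈ 4936.6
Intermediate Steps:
V = -17/23 (V = 51*(-1/69) = -17/23 ≈ -0.73913)
(V + P)² = (-17/23 + 71)² = (1616/23)² = 2611456/529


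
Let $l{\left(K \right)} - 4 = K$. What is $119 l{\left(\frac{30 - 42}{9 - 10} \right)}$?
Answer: $1904$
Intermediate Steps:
$l{\left(K \right)} = 4 + K$
$119 l{\left(\frac{30 - 42}{9 - 10} \right)} = 119 \left(4 + \frac{30 - 42}{9 - 10}\right) = 119 \left(4 - \frac{12}{-1}\right) = 119 \left(4 - -12\right) = 119 \left(4 + 12\right) = 119 \cdot 16 = 1904$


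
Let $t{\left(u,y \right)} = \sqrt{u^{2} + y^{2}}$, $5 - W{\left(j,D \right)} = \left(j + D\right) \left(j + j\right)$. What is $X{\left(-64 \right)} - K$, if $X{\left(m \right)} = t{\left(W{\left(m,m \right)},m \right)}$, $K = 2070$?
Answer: $-2070 + \sqrt{268275737} \approx 14309.0$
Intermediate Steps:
$W{\left(j,D \right)} = 5 - 2 j \left(D + j\right)$ ($W{\left(j,D \right)} = 5 - \left(j + D\right) \left(j + j\right) = 5 - \left(D + j\right) 2 j = 5 - 2 j \left(D + j\right)$)
$X{\left(m \right)} = \sqrt{m^{2} + \left(5 - 4 m^{2}\right)^{2}}$ ($X{\left(m \right)} = \sqrt{\left(5 - 2 m^{2} - 2 m m\right)^{2} + m^{2}} = \sqrt{\left(5 - 2 m^{2} - 2 m^{2}\right)^{2} + m^{2}} = \sqrt{\left(5 - 4 m^{2}\right)^{2} + m^{2}} = \sqrt{m^{2} + \left(5 - 4 m^{2}\right)^{2}}$)
$X{\left(-64 \right)} - K = \sqrt{\left(-64\right)^{2} + \left(-5 + 4 \left(-64\right)^{2}\right)^{2}} - 2070 = \sqrt{4096 + \left(-5 + 4 \cdot 4096\right)^{2}} - 2070 = \sqrt{4096 + \left(-5 + 16384\right)^{2}} - 2070 = \sqrt{4096 + 16379^{2}} - 2070 = \sqrt{4096 + 268271641} - 2070 = \sqrt{268275737} - 2070 = -2070 + \sqrt{268275737}$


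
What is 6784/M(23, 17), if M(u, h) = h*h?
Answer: 6784/289 ≈ 23.474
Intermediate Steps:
M(u, h) = h**2
6784/M(23, 17) = 6784/(17**2) = 6784/289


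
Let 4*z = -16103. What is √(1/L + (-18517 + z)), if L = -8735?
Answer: 7*I*√140409543335/17470 ≈ 150.14*I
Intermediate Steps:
z = -16103/4 (z = (¼)*(-16103) = -16103/4 ≈ -4025.8)
√(1/L + (-18517 + z)) = √(1/(-8735) + (-18517 - 16103/4)) = √(-1/8735 - 90171/4) = √(-787643689/34940) = 7*I*√140409543335/17470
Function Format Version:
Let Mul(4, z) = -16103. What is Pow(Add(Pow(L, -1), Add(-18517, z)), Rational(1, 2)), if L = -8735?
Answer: Mul(Rational(7, 17470), I, Pow(140409543335, Rational(1, 2))) ≈ Mul(150.14, I)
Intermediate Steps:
z = Rational(-16103, 4) (z = Mul(Rational(1, 4), -16103) = Rational(-16103, 4) ≈ -4025.8)
Pow(Add(Pow(L, -1), Add(-18517, z)), Rational(1, 2)) = Pow(Add(Pow(-8735, -1), Add(-18517, Rational(-16103, 4))), Rational(1, 2)) = Pow(Add(Rational(-1, 8735), Rational(-90171, 4)), Rational(1, 2)) = Pow(Rational(-787643689, 34940), Rational(1, 2)) = Mul(Rational(7, 17470), I, Pow(140409543335, Rational(1, 2)))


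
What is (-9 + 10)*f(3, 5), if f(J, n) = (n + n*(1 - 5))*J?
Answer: -45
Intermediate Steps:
f(J, n) = -3*J*n (f(J, n) = (n + n*(-4))*J = (n - 4*n)*J = (-3*n)*J = -3*J*n)
(-9 + 10)*f(3, 5) = (-9 + 10)*(-3*3*5) = 1*(-45) = -45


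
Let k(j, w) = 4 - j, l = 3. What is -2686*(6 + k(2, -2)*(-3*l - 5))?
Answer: 59092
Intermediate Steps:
-2686*(6 + k(2, -2)*(-3*l - 5)) = -2686*(6 + (4 - 1*2)*(-3*3 - 5)) = -2686*(6 + (4 - 2)*(-9 - 5)) = -2686*(6 + 2*(-14)) = -2686*(6 - 28) = -2686*(-22) = 59092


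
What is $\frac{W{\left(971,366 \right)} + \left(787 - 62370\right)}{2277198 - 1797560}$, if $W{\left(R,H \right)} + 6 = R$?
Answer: $- \frac{30309}{239819} \approx -0.12638$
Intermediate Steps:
$W{\left(R,H \right)} = -6 + R$
$\frac{W{\left(971,366 \right)} + \left(787 - 62370\right)}{2277198 - 1797560} = \frac{\left(-6 + 971\right) + \left(787 - 62370\right)}{2277198 - 1797560} = \frac{965 + \left(787 - 62370\right)}{479638} = \left(965 - 61583\right) \frac{1}{479638} = \left(-60618\right) \frac{1}{479638} = - \frac{30309}{239819}$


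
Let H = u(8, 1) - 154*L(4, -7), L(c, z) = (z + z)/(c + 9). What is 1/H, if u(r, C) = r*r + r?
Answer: 13/3092 ≈ 0.0042044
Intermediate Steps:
u(r, C) = r + r² (u(r, C) = r² + r = r + r²)
L(c, z) = 2*z/(9 + c) (L(c, z) = (2*z)/(9 + c) = 2*z/(9 + c))
H = 3092/13 (H = 8*(1 + 8) - 308*(-7)/(9 + 4) = 8*9 - 308*(-7)/13 = 72 - 308*(-7)/13 = 72 - 154*(-14/13) = 72 + 2156/13 = 3092/13 ≈ 237.85)
1/H = 1/(3092/13) = 13/3092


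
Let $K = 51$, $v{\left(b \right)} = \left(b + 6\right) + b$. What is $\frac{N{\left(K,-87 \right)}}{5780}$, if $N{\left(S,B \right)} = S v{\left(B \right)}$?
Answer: $- \frac{126}{85} \approx -1.4824$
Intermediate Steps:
$v{\left(b \right)} = 6 + 2 b$ ($v{\left(b \right)} = \left(6 + b\right) + b = 6 + 2 b$)
$N{\left(S,B \right)} = S \left(6 + 2 B\right)$
$\frac{N{\left(K,-87 \right)}}{5780} = \frac{2 \cdot 51 \left(3 - 87\right)}{5780} = 2 \cdot 51 \left(-84\right) \frac{1}{5780} = \left(-8568\right) \frac{1}{5780} = - \frac{126}{85}$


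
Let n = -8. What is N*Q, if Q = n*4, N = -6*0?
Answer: 0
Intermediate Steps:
N = 0
Q = -32 (Q = -8*4 = -32)
N*Q = 0*(-32) = 0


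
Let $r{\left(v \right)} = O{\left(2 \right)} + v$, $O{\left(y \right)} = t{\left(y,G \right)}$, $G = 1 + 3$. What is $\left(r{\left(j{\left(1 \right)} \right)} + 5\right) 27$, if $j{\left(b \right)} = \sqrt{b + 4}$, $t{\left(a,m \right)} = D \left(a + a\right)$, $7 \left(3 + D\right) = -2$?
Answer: $- \frac{1539}{7} + 27 \sqrt{5} \approx -159.48$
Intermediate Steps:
$D = - \frac{23}{7}$ ($D = -3 + \frac{1}{7} \left(-2\right) = -3 - \frac{2}{7} = - \frac{23}{7} \approx -3.2857$)
$G = 4$
$t{\left(a,m \right)} = - \frac{46 a}{7}$ ($t{\left(a,m \right)} = - \frac{23 \left(a + a\right)}{7} = - \frac{23 \cdot 2 a}{7} = - \frac{46 a}{7}$)
$O{\left(y \right)} = - \frac{46 y}{7}$
$j{\left(b \right)} = \sqrt{4 + b}$
$r{\left(v \right)} = - \frac{92}{7} + v$ ($r{\left(v \right)} = \left(- \frac{46}{7}\right) 2 + v = - \frac{92}{7} + v$)
$\left(r{\left(j{\left(1 \right)} \right)} + 5\right) 27 = \left(\left(- \frac{92}{7} + \sqrt{4 + 1}\right) + 5\right) 27 = \left(\left(- \frac{92}{7} + \sqrt{5}\right) + 5\right) 27 = \left(- \frac{57}{7} + \sqrt{5}\right) 27 = - \frac{1539}{7} + 27 \sqrt{5}$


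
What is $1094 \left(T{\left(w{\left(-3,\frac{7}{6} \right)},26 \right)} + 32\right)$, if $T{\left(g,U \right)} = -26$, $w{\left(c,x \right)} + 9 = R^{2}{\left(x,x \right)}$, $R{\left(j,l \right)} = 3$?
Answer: $6564$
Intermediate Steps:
$w{\left(c,x \right)} = 0$ ($w{\left(c,x \right)} = -9 + 3^{2} = -9 + 9 = 0$)
$1094 \left(T{\left(w{\left(-3,\frac{7}{6} \right)},26 \right)} + 32\right) = 1094 \left(-26 + 32\right) = 1094 \cdot 6 = 6564$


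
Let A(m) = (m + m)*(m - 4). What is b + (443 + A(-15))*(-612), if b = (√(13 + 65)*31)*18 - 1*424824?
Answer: -1044780 + 558*√78 ≈ -1.0399e+6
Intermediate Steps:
A(m) = 2*m*(-4 + m) (A(m) = (2*m)*(-4 + m) = 2*m*(-4 + m))
b = -424824 + 558*√78 (b = (√78*31)*18 - 424824 = (31*√78)*18 - 424824 = 558*√78 - 424824 = -424824 + 558*√78 ≈ -4.1990e+5)
b + (443 + A(-15))*(-612) = (-424824 + 558*√78) + (443 + 2*(-15)*(-4 - 15))*(-612) = (-424824 + 558*√78) + (443 + 2*(-15)*(-19))*(-612) = (-424824 + 558*√78) + (443 + 570)*(-612) = (-424824 + 558*√78) + 1013*(-612) = (-424824 + 558*√78) - 619956 = -1044780 + 558*√78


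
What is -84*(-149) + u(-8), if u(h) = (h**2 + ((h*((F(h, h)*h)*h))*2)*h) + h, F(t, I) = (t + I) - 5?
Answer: -159460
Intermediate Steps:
F(t, I) = -5 + I + t (F(t, I) = (I + t) - 5 = -5 + I + t)
u(h) = h + h**2 + 2*h**4*(-5 + 2*h) (u(h) = (h**2 + ((h*(((-5 + h + h)*h)*h))*2)*h) + h = (h**2 + ((h*(((-5 + 2*h)*h)*h))*2)*h) + h = (h**2 + ((h*((h*(-5 + 2*h))*h))*2)*h) + h = (h**2 + ((h*(h**2*(-5 + 2*h)))*2)*h) + h = (h**2 + ((h**3*(-5 + 2*h))*2)*h) + h = (h**2 + (2*h**3*(-5 + 2*h))*h) + h = (h**2 + 2*h**4*(-5 + 2*h)) + h = h + h**2 + 2*h**4*(-5 + 2*h))
-84*(-149) + u(-8) = -84*(-149) - 8*(1 - 8 + (-8)**3*(-10 + 4*(-8))) = 12516 - 8*(1 - 8 - 512*(-10 - 32)) = 12516 - 8*(1 - 8 - 512*(-42)) = 12516 - 8*(1 - 8 + 21504) = 12516 - 8*21497 = 12516 - 171976 = -159460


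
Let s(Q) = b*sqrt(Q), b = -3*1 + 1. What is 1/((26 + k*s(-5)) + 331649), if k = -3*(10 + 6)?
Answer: 66335/22001670341 - 96*I*sqrt(5)/110008351705 ≈ 3.015e-6 - 1.9513e-9*I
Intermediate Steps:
k = -48 (k = -3*16 = -48)
b = -2 (b = -3 + 1 = -2)
s(Q) = -2*sqrt(Q)
1/((26 + k*s(-5)) + 331649) = 1/((26 - (-96)*sqrt(-5)) + 331649) = 1/((26 - (-96)*I*sqrt(5)) + 331649) = 1/((26 + 96*I*sqrt(5)) + 331649) = 1/(331675 + 96*I*sqrt(5))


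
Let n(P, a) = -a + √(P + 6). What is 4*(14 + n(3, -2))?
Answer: 76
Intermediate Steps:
n(P, a) = √(6 + P) - a (n(P, a) = -a + √(6 + P) = √(6 + P) - a)
4*(14 + n(3, -2)) = 4*(14 + (√(6 + 3) - 1*(-2))) = 4*(14 + (√9 + 2)) = 4*(14 + (3 + 2)) = 4*(14 + 5) = 4*19 = 76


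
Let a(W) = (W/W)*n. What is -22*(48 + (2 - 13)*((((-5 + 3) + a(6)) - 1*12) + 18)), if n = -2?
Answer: -572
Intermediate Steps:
a(W) = -2 (a(W) = (W/W)*(-2) = 1*(-2) = -2)
-22*(48 + (2 - 13)*((((-5 + 3) + a(6)) - 1*12) + 18)) = -22*(48 + (2 - 13)*((((-5 + 3) - 2) - 1*12) + 18)) = -22*(48 - 11*(((-2 - 2) - 12) + 18)) = -22*(48 - 11*((-4 - 12) + 18)) = -22*(48 - 11*(-16 + 18)) = -22*(48 - 11*2) = -22*(48 - 22) = -22*26 = -572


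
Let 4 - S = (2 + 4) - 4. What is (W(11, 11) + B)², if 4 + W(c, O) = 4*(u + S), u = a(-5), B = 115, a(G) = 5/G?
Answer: 13225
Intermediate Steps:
S = 2 (S = 4 - ((2 + 4) - 4) = 4 - (6 - 4) = 4 - 1*2 = 4 - 2 = 2)
u = -1 (u = 5/(-5) = 5*(-⅕) = -1)
W(c, O) = 0 (W(c, O) = -4 + 4*(-1 + 2) = -4 + 4*1 = -4 + 4 = 0)
(W(11, 11) + B)² = (0 + 115)² = 115² = 13225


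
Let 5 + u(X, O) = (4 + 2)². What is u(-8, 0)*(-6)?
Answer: -186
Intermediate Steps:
u(X, O) = 31 (u(X, O) = -5 + (4 + 2)² = -5 + 6² = -5 + 36 = 31)
u(-8, 0)*(-6) = 31*(-6) = -186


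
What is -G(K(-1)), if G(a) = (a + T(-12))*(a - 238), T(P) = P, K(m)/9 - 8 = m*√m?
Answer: 10041 - 954*I ≈ 10041.0 - 954.0*I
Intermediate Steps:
K(m) = 72 + 9*m^(3/2) (K(m) = 72 + 9*(m*√m) = 72 + 9*m^(3/2))
G(a) = (-238 + a)*(-12 + a) (G(a) = (a - 12)*(a - 238) = (-12 + a)*(-238 + a) = (-238 + a)*(-12 + a))
-G(K(-1)) = -(2856 + (72 + 9*(-1)^(3/2))² - 250*(72 + 9*(-1)^(3/2))) = -(2856 + (72 + 9*(-I))² - 250*(72 + 9*(-I))) = -(2856 + (72 - 9*I)² - 250*(72 - 9*I)) = -(2856 + (72 - 9*I)² + (-18000 + 2250*I)) = -(-15144 + (72 - 9*I)² + 2250*I) = 15144 - (72 - 9*I)² - 2250*I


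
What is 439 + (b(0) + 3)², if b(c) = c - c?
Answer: 448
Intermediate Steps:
b(c) = 0
439 + (b(0) + 3)² = 439 + (0 + 3)² = 439 + 3² = 439 + 9 = 448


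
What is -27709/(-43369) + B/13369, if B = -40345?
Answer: -1379280684/579800161 ≈ -2.3789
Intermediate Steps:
-27709/(-43369) + B/13369 = -27709/(-43369) - 40345/13369 = -27709*(-1/43369) - 40345*1/13369 = 27709/43369 - 40345/13369 = -1379280684/579800161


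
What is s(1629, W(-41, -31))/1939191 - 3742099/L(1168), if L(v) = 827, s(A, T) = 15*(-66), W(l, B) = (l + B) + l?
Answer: -2418881840213/534570319 ≈ -4524.9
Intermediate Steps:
W(l, B) = B + 2*l (W(l, B) = (B + l) + l = B + 2*l)
s(A, T) = -990
s(1629, W(-41, -31))/1939191 - 3742099/L(1168) = -990/1939191 - 3742099/827 = -990*1/1939191 - 3742099*1/827 = -330/646397 - 3742099/827 = -2418881840213/534570319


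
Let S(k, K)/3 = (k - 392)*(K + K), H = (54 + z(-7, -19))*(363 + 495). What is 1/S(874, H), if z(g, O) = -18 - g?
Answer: 1/106697448 ≈ 9.3723e-9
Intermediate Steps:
H = 36894 (H = (54 + (-18 - 1*(-7)))*(363 + 495) = (54 + (-18 + 7))*858 = (54 - 11)*858 = 43*858 = 36894)
S(k, K) = 6*K*(-392 + k) (S(k, K) = 3*((k - 392)*(K + K)) = 3*((-392 + k)*(2*K)) = 3*(2*K*(-392 + k)) = 6*K*(-392 + k))
1/S(874, H) = 1/(6*36894*(-392 + 874)) = 1/(6*36894*482) = 1/106697448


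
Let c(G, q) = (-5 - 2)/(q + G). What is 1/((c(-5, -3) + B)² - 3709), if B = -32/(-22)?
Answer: -7744/28680471 ≈ -0.00027001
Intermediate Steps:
c(G, q) = -7/(G + q)
B = 16/11 (B = -32*(-1/22) = 16/11 ≈ 1.4545)
1/((c(-5, -3) + B)² - 3709) = 1/((-7/(-5 - 3) + 16/11)² - 3709) = 1/((-7/(-8) + 16/11)² - 3709) = 1/((-7*(-⅛) + 16/11)² - 3709) = 1/((7/8 + 16/11)² - 3709) = 1/((205/88)² - 3709) = 1/(42025/7744 - 3709) = 1/(-28680471/7744) = -7744/28680471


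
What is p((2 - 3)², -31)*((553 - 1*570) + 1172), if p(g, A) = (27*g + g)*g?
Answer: 32340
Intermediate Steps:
p(g, A) = 28*g² (p(g, A) = (28*g)*g = 28*g²)
p((2 - 3)², -31)*((553 - 1*570) + 1172) = (28*((2 - 3)²)²)*((553 - 1*570) + 1172) = (28*((-1)²)²)*((553 - 570) + 1172) = (28*1²)*(-17 + 1172) = (28*1)*1155 = 28*1155 = 32340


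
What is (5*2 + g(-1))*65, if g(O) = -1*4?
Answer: 390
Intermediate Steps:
g(O) = -4
(5*2 + g(-1))*65 = (5*2 - 4)*65 = (10 - 4)*65 = 6*65 = 390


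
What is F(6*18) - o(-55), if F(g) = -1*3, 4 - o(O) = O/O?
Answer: -6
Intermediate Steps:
o(O) = 3 (o(O) = 4 - O/O = 4 - 1*1 = 4 - 1 = 3)
F(g) = -3
F(6*18) - o(-55) = -3 - 1*3 = -3 - 3 = -6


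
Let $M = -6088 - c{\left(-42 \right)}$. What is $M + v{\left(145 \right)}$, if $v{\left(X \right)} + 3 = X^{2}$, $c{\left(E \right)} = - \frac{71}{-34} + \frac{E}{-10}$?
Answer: $\frac{2537711}{170} \approx 14928.0$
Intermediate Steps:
$c{\left(E \right)} = \frac{71}{34} - \frac{E}{10}$ ($c{\left(E \right)} = \left(-71\right) \left(- \frac{1}{34}\right) + E \left(- \frac{1}{10}\right) = \frac{71}{34} - \frac{E}{10}$)
$v{\left(X \right)} = -3 + X^{2}$
$M = - \frac{1036029}{170}$ ($M = -6088 - \left(\frac{71}{34} - - \frac{21}{5}\right) = -6088 - \left(\frac{71}{34} + \frac{21}{5}\right) = -6088 - \frac{1069}{170} = - \frac{1036029}{170} \approx -6094.3$)
$M + v{\left(145 \right)} = - \frac{1036029}{170} - \left(3 - 145^{2}\right) = - \frac{1036029}{170} + \left(-3 + 21025\right) = - \frac{1036029}{170} + 21022 = \frac{2537711}{170}$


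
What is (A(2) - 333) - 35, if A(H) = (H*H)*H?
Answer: -360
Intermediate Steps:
A(H) = H³ (A(H) = H²*H = H³)
(A(2) - 333) - 35 = (2³ - 333) - 35 = (8 - 333) - 35 = -325 - 35 = -360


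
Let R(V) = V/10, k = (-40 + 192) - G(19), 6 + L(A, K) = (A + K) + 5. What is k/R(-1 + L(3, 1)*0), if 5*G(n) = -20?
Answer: -1560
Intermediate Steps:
G(n) = -4 (G(n) = (⅕)*(-20) = -4)
L(A, K) = -1 + A + K (L(A, K) = -6 + ((A + K) + 5) = -6 + (5 + A + K) = -1 + A + K)
k = 156 (k = (-40 + 192) - 1*(-4) = 152 + 4 = 156)
R(V) = V/10 (R(V) = V*(⅒) = V/10)
k/R(-1 + L(3, 1)*0) = 156/(((-1 + (-1 + 3 + 1)*0)/10)) = 156/(((-1 + 3*0)/10)) = 156/(((-1 + 0)/10)) = 156/(((⅒)*(-1))) = 156/(-⅒) = 156*(-10) = -1560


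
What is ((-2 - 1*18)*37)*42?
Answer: -31080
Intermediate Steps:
((-2 - 1*18)*37)*42 = ((-2 - 18)*37)*42 = -20*37*42 = -740*42 = -31080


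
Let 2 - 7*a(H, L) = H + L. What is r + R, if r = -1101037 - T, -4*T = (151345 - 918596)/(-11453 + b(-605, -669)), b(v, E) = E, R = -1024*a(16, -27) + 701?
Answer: -374111745275/339416 ≈ -1.1022e+6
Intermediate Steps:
a(H, L) = 2/7 - H/7 - L/7 (a(H, L) = 2/7 - (H + L)/7 = 2/7 + (-H/7 - L/7) = 2/7 - H/7 - L/7)
R = -8405/7 (R = -1024*(2/7 - 1/7*16 - 1/7*(-27)) + 701 = -1024*(2/7 - 16/7 + 27/7) + 701 = -1024*13/7 + 701 = -13312/7 + 701 = -8405/7 ≈ -1200.7)
T = -767251/48488 (T = -(151345 - 918596)/(4*(-11453 - 669)) = -(-767251)/(4*(-12122)) = -(-767251)*(-1)/(4*12122) = -1/4*767251/12122 = -767251/48488 ≈ -15.824)
r = -53386314805/48488 (r = -1101037 - 1*(-767251/48488) = -1101037 + 767251/48488 = -53386314805/48488 ≈ -1.1010e+6)
r + R = -53386314805/48488 - 8405/7 = -374111745275/339416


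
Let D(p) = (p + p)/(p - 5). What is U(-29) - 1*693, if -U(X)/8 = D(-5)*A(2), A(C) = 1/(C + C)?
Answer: -695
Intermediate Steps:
A(C) = 1/(2*C)
D(p) = 2*p/(-5 + p) (D(p) = (2*p)/(-5 + p) = 2*p/(-5 + p))
U(X) = -2 (U(X) = -8*2*(-5)/(-5 - 5)*(½)/2 = -8*2*(-5)/(-10)*(½)*(½) = -8*2*(-5)*(-⅒)/4 = -8/4 = -8*¼ = -2)
U(-29) - 1*693 = -2 - 1*693 = -2 - 693 = -695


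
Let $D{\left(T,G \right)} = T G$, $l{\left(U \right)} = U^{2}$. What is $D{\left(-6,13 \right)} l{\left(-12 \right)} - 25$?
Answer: $-11257$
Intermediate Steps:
$D{\left(T,G \right)} = G T$
$D{\left(-6,13 \right)} l{\left(-12 \right)} - 25 = 13 \left(-6\right) \left(-12\right)^{2} - 25 = \left(-78\right) 144 - 25 = -11232 - 25 = -11257$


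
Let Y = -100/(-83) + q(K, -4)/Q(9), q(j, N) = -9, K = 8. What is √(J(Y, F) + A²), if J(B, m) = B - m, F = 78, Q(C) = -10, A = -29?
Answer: √527080710/830 ≈ 27.661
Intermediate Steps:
Y = 1747/830 (Y = -100/(-83) - 9/(-10) = -100*(-1/83) - 9*(-⅒) = 100/83 + 9/10 = 1747/830 ≈ 2.1048)
√(J(Y, F) + A²) = √((1747/830 - 1*78) + (-29)²) = √((1747/830 - 78) + 841) = √(-62993/830 + 841) = √(635037/830) = √527080710/830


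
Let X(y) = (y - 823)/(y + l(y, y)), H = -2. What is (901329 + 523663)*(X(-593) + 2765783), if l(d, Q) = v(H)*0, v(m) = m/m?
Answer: 2337144676489120/593 ≈ 3.9412e+12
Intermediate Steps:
v(m) = 1
l(d, Q) = 0 (l(d, Q) = 1*0 = 0)
X(y) = (-823 + y)/y (X(y) = (y - 823)/(y + 0) = (-823 + y)/y)
(901329 + 523663)*(X(-593) + 2765783) = (901329 + 523663)*((-823 - 593)/(-593) + 2765783) = 1424992*(-1/593*(-1416) + 2765783) = 1424992*(1416/593 + 2765783) = 1424992*(1640110735/593) = 2337144676489120/593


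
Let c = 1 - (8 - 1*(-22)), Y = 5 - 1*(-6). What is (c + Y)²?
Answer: 324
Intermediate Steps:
Y = 11 (Y = 5 + 6 = 11)
c = -29 (c = 1 - (8 + 22) = 1 - 1*30 = 1 - 30 = -29)
(c + Y)² = (-29 + 11)² = (-18)² = 324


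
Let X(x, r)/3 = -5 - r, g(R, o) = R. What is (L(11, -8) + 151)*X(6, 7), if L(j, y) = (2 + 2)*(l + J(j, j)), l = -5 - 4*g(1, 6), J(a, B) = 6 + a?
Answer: -6588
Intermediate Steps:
l = -9 (l = -5 - 4*1 = -5 - 4 = -9)
X(x, r) = -15 - 3*r (X(x, r) = 3*(-5 - r) = -15 - 3*r)
L(j, y) = -12 + 4*j (L(j, y) = (2 + 2)*(-9 + (6 + j)) = 4*(-3 + j) = -12 + 4*j)
(L(11, -8) + 151)*X(6, 7) = ((-12 + 4*11) + 151)*(-15 - 3*7) = ((-12 + 44) + 151)*(-15 - 21) = (32 + 151)*(-36) = 183*(-36) = -6588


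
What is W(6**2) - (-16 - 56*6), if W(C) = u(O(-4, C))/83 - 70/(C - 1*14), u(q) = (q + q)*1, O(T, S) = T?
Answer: 318383/913 ≈ 348.72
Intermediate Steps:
u(q) = 2*q (u(q) = (2*q)*1 = 2*q)
W(C) = -8/83 - 70/(-14 + C) (W(C) = (2*(-4))/83 - 70/(C - 1*14) = -8*1/83 - 70/(C - 14) = -8/83 - 70/(-14 + C))
W(6**2) - (-16 - 56*6) = 2*(-2849 - 4*6**2)/(83*(-14 + 6**2)) - (-16 - 56*6) = 2*(-2849 - 4*36)/(83*(-14 + 36)) - (-16 - 336) = (2/83)*(-2849 - 144)/22 - 1*(-352) = (2/83)*(1/22)*(-2993) + 352 = -2993/913 + 352 = 318383/913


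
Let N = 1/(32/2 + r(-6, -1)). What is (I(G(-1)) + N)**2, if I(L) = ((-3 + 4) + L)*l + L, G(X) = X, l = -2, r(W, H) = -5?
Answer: 100/121 ≈ 0.82645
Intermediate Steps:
I(L) = -2 - L (I(L) = ((-3 + 4) + L)*(-2) + L = (1 + L)*(-2) + L = (-2 - 2*L) + L = -2 - L)
N = 1/11 (N = 1/(32/2 - 5) = 1/(32*(1/2) - 5) = 1/(16 - 5) = 1/11 ≈ 0.090909)
(I(G(-1)) + N)**2 = ((-2 - 1*(-1)) + 1/11)**2 = ((-2 + 1) + 1/11)**2 = (-1 + 1/11)**2 = (-10/11)**2 = 100/121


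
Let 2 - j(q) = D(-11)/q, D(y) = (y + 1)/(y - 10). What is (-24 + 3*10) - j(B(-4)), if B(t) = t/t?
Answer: 94/21 ≈ 4.4762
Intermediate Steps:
B(t) = 1
D(y) = (1 + y)/(-10 + y)
j(q) = 2 - 10/(21*q) (j(q) = 2 - (1 - 11)/(-10 - 11)/q = 2 - -10/(-21)/q = 2 - (-1/21*(-10))/q = 2 - 10/(21*q))
(-24 + 3*10) - j(B(-4)) = (-24 + 3*10) - (2 - 10/21/1) = (-24 + 30) - (2 - 10/21*1) = 6 - (2 - 10/21) = 6 - 1*32/21 = 6 - 32/21 = 94/21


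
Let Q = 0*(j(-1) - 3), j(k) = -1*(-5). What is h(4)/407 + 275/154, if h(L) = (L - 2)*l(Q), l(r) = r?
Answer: 25/14 ≈ 1.7857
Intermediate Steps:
j(k) = 5
Q = 0 (Q = 0*(5 - 3) = 0*2 = 0)
h(L) = 0 (h(L) = (L - 2)*0 = (-2 + L)*0 = 0)
h(4)/407 + 275/154 = 0/407 + 275/154 = 0*(1/407) + 275*(1/154) = 0 + 25/14 = 25/14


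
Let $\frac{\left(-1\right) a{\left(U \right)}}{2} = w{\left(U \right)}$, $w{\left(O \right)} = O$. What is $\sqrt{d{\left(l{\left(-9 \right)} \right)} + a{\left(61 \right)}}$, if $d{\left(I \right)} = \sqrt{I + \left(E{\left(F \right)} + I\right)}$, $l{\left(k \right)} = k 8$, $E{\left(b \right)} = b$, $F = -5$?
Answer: $\sqrt{-122 + i \sqrt{149}} \approx 0.55188 + 11.059 i$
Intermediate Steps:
$a{\left(U \right)} = - 2 U$
$l{\left(k \right)} = 8 k$
$d{\left(I \right)} = \sqrt{-5 + 2 I}$ ($d{\left(I \right)} = \sqrt{I + \left(-5 + I\right)} = \sqrt{-5 + 2 I}$)
$\sqrt{d{\left(l{\left(-9 \right)} \right)} + a{\left(61 \right)}} = \sqrt{\sqrt{-5 + 2 \cdot 8 \left(-9\right)} - 122} = \sqrt{\sqrt{-5 + 2 \left(-72\right)} - 122} = \sqrt{\sqrt{-5 - 144} - 122} = \sqrt{\sqrt{-149} - 122} = \sqrt{i \sqrt{149} - 122} = \sqrt{-122 + i \sqrt{149}}$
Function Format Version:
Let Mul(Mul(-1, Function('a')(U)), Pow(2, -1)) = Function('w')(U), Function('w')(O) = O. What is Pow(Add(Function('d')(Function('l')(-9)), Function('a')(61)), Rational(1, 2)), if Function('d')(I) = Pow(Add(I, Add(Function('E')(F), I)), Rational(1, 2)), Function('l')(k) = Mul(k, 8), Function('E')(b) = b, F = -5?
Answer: Pow(Add(-122, Mul(I, Pow(149, Rational(1, 2)))), Rational(1, 2)) ≈ Add(0.55188, Mul(11.059, I))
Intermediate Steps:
Function('a')(U) = Mul(-2, U)
Function('l')(k) = Mul(8, k)
Function('d')(I) = Pow(Add(-5, Mul(2, I)), Rational(1, 2)) (Function('d')(I) = Pow(Add(I, Add(-5, I)), Rational(1, 2)) = Pow(Add(-5, Mul(2, I)), Rational(1, 2)))
Pow(Add(Function('d')(Function('l')(-9)), Function('a')(61)), Rational(1, 2)) = Pow(Add(Pow(Add(-5, Mul(2, Mul(8, -9))), Rational(1, 2)), Mul(-2, 61)), Rational(1, 2)) = Pow(Add(Pow(Add(-5, Mul(2, -72)), Rational(1, 2)), -122), Rational(1, 2)) = Pow(Add(Pow(Add(-5, -144), Rational(1, 2)), -122), Rational(1, 2)) = Pow(Add(Pow(-149, Rational(1, 2)), -122), Rational(1, 2)) = Pow(Add(Mul(I, Pow(149, Rational(1, 2))), -122), Rational(1, 2)) = Pow(Add(-122, Mul(I, Pow(149, Rational(1, 2)))), Rational(1, 2))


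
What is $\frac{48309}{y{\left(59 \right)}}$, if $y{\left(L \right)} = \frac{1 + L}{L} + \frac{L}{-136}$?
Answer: $\frac{387631416}{4679} \approx 82845.0$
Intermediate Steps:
$y{\left(L \right)} = - \frac{L}{136} + \frac{1 + L}{L}$ ($y{\left(L \right)} = \frac{1 + L}{L} + L \left(- \frac{1}{136}\right) = \frac{1 + L}{L} - \frac{L}{136} = - \frac{L}{136} + \frac{1 + L}{L}$)
$\frac{48309}{y{\left(59 \right)}} = \frac{48309}{1 + \frac{1}{59} - \frac{59}{136}} = \frac{48309}{\frac{4679}{8024}} = 48309 \cdot \frac{8024}{4679} = \frac{387631416}{4679}$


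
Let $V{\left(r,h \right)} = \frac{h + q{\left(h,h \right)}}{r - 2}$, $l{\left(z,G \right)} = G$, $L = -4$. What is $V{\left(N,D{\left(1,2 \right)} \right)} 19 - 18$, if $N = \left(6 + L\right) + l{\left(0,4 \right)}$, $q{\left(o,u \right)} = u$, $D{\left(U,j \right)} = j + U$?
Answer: $\frac{21}{2} \approx 10.5$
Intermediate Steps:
$D{\left(U,j \right)} = U + j$
$N = 6$ ($N = \left(6 - 4\right) + 4 = 2 + 4 = 6$)
$V{\left(r,h \right)} = \frac{2 h}{-2 + r}$ ($V{\left(r,h \right)} = \frac{h + h}{r - 2} = \frac{2 h}{-2 + r}$)
$V{\left(N,D{\left(1,2 \right)} \right)} 19 - 18 = \frac{2 \left(1 + 2\right)}{-2 + 6} \cdot 19 - 18 = 2 \cdot 3 \cdot \frac{1}{4} \cdot 19 - 18 = \frac{3}{2} \cdot 19 - 18 = \frac{57}{2} - 18 = \frac{21}{2}$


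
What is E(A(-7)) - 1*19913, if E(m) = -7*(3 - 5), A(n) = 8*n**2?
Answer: -19899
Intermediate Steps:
E(m) = 14 (E(m) = -7*(-2) = 14)
E(A(-7)) - 1*19913 = 14 - 1*19913 = 14 - 19913 = -19899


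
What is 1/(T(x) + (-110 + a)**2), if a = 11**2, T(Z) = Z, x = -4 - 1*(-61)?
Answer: 1/178 ≈ 0.0056180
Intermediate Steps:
x = 57 (x = -4 + 61 = 57)
a = 121
1/(T(x) + (-110 + a)**2) = 1/(57 + (-110 + 121)**2) = 1/(57 + 11**2) = 1/(57 + 121) = 1/178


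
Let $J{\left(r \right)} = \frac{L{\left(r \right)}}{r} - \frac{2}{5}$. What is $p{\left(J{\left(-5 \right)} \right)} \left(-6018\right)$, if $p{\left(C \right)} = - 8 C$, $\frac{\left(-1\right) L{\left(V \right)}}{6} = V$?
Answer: $- \frac{1540608}{5} \approx -3.0812 \cdot 10^{5}$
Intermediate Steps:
$L{\left(V \right)} = - 6 V$
$J{\left(r \right)} = - \frac{32}{5}$ ($J{\left(r \right)} = \frac{\left(-6\right) r}{r} - \frac{2}{5} = -6 - \frac{2}{5} = - \frac{32}{5}$)
$p{\left(J{\left(-5 \right)} \right)} \left(-6018\right) = \left(-8\right) \left(- \frac{32}{5}\right) \left(-6018\right) = \frac{256}{5} \left(-6018\right) = - \frac{1540608}{5}$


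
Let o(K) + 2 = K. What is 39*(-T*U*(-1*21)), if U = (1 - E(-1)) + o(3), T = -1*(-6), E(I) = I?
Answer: 14742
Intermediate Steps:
o(K) = -2 + K
T = 6
U = 3 (U = (1 - 1*(-1)) + (-2 + 3) = (1 + 1) + 1 = 2 + 1 = 3)
39*(-T*U*(-1*21)) = 39*(-6*3*(-1*21)) = 39*(-18*(-21)) = 39*(-1*(-378)) = 39*378 = 14742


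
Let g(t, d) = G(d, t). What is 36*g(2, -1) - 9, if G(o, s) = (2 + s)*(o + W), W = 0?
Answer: -153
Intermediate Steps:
G(o, s) = o*(2 + s) (G(o, s) = (2 + s)*(o + 0) = (2 + s)*o = o*(2 + s))
g(t, d) = d*(2 + t)
36*g(2, -1) - 9 = 36*(-(2 + 2)) - 9 = 36*(-1*4) - 9 = 36*(-4) - 9 = -144 - 9 = -153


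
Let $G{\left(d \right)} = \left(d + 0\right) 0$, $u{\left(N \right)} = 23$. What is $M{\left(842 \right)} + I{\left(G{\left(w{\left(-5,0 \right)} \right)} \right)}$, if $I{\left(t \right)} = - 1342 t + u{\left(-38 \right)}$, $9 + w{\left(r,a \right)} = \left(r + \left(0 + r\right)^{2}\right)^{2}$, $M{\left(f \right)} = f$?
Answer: $865$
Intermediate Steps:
$w{\left(r,a \right)} = -9 + \left(r + r^{2}\right)^{2}$ ($w{\left(r,a \right)} = -9 + \left(r + \left(0 + r\right)^{2}\right)^{2} = -9 + \left(r + r^{2}\right)^{2}$)
$G{\left(d \right)} = 0$ ($G{\left(d \right)} = d 0 = 0$)
$I{\left(t \right)} = 23 - 1342 t$ ($I{\left(t \right)} = - 1342 t + 23 = 23 - 1342 t$)
$M{\left(842 \right)} + I{\left(G{\left(w{\left(-5,0 \right)} \right)} \right)} = 842 + \left(23 - 0\right) = 842 + \left(23 + 0\right) = 842 + 23 = 865$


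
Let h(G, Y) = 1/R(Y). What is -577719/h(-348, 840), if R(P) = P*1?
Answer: -485283960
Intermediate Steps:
R(P) = P
h(G, Y) = 1/Y
-577719/h(-348, 840) = -577719/(1/840) = -577719/1/840 = -577719*840 = -485283960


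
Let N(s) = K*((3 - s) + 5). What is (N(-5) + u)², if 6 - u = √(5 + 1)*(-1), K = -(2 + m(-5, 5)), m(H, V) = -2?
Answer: (6 + √6)² ≈ 71.394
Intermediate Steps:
K = 0 (K = -(2 - 2) = -1*0 = 0)
N(s) = 0 (N(s) = 0*((3 - s) + 5) = 0*(8 - s) = 0)
u = 6 + √6 (u = 6 - √(5 + 1)*(-1) = 6 - √6*(-1) = 6 - (-1)*√6 = 6 + √6 ≈ 8.4495)
(N(-5) + u)² = (0 + (6 + √6))² = (6 + √6)²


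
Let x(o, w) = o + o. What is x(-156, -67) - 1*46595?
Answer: -46907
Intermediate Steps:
x(o, w) = 2*o
x(-156, -67) - 1*46595 = 2*(-156) - 1*46595 = -312 - 46595 = -46907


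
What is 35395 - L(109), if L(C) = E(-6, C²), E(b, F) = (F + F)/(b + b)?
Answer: 224251/6 ≈ 37375.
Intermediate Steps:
E(b, F) = F/b (E(b, F) = (2*F)/((2*b)) = (2*F)*(1/(2*b)) = F/b)
L(C) = -C²/6 (L(C) = C²/(-6) = C²*(-⅙) = -C²/6)
35395 - L(109) = 35395 - (-1)*109²/6 = 35395 - (-1)*11881/6 = 35395 - 1*(-11881/6) = 35395 + 11881/6 = 224251/6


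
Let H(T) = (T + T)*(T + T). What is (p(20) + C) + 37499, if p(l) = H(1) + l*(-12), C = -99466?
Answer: -62203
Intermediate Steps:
H(T) = 4*T**2 (H(T) = (2*T)*(2*T) = 4*T**2)
p(l) = 4 - 12*l (p(l) = 4*1**2 + l*(-12) = 4*1 - 12*l = 4 - 12*l)
(p(20) + C) + 37499 = ((4 - 12*20) - 99466) + 37499 = ((4 - 240) - 99466) + 37499 = (-236 - 99466) + 37499 = -99702 + 37499 = -62203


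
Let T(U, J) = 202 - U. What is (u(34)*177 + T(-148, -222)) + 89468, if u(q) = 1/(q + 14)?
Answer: 1437147/16 ≈ 89822.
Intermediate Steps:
u(q) = 1/(14 + q)
(u(34)*177 + T(-148, -222)) + 89468 = (177/(14 + 34) + (202 - 1*(-148))) + 89468 = (177/48 + (202 + 148)) + 89468 = ((1/48)*177 + 350) + 89468 = (59/16 + 350) + 89468 = 5659/16 + 89468 = 1437147/16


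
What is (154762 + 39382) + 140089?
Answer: 334233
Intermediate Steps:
(154762 + 39382) + 140089 = 194144 + 140089 = 334233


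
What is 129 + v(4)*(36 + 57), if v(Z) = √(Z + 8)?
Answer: 129 + 186*√3 ≈ 451.16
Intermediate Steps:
v(Z) = √(8 + Z)
129 + v(4)*(36 + 57) = 129 + √(8 + 4)*(36 + 57) = 129 + √12*93 = 129 + (2*√3)*93 = 129 + 186*√3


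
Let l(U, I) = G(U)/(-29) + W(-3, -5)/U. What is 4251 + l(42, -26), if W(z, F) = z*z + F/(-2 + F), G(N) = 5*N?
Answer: 18092129/4263 ≈ 4244.0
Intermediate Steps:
W(z, F) = z² + F/(-2 + F)
l(U, I) = -5*U/29 + 68/(7*U) (l(U, I) = (5*U)/(-29) + ((-5 - 2*(-3)² - 5*(-3)²)/(-2 - 5))/U = (5*U)*(-1/29) + ((-5 - 2*9 - 5*9)/(-7))/U = -5*U/29 + (-(-5 - 18 - 45)/7)/U = -5*U/29 + (-⅐*(-68))/U = -5*U/29 + 68/(7*U))
4251 + l(42, -26) = 4251 + (1/203)*(1972 - 35*42²)/42 = 4251 + (1/203)*(1/42)*(1972 - 35*1764) = 4251 + (1/203)*(1/42)*(1972 - 61740) = 4251 + (1/203)*(1/42)*(-59768) = 4251 - 29884/4263 = 18092129/4263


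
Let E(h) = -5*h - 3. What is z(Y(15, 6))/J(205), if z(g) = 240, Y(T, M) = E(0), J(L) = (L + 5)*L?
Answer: 8/1435 ≈ 0.0055749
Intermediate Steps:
E(h) = -3 - 5*h
J(L) = L*(5 + L) (J(L) = (5 + L)*L = L*(5 + L))
Y(T, M) = -3 (Y(T, M) = -3 - 5*0 = -3 + 0 = -3)
z(Y(15, 6))/J(205) = 240/((205*(5 + 205))) = 240/((205*210)) = 240/43050 = 240*(1/43050) = 8/1435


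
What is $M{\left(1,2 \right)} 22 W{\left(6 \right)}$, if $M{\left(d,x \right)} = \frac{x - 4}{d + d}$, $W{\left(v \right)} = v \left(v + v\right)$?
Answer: $-1584$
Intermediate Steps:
$W{\left(v \right)} = 2 v^{2}$ ($W{\left(v \right)} = v 2 v = 2 v^{2}$)
$M{\left(d,x \right)} = \frac{-4 + x}{2 d}$
$M{\left(1,2 \right)} 22 W{\left(6 \right)} = \frac{-4 + 2}{2 \cdot 1} \cdot 22 \cdot 2 \cdot 6^{2} = \frac{1}{2} \cdot 1 \left(-2\right) 22 \cdot 2 \cdot 36 = \left(-1\right) 22 \cdot 72 = \left(-22\right) 72 = -1584$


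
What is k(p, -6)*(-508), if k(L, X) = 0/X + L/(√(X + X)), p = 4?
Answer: 1016*I*√3/3 ≈ 586.59*I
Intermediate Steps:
k(L, X) = L*√2/(2*√X) (k(L, X) = 0 + L/(√(2*X)) = 0 + L/((√2*√X)) = 0 + L*(√2/(2*√X)) = 0 + L*√2/(2*√X) = L*√2/(2*√X))
k(p, -6)*(-508) = ((½)*4*√2/√(-6))*(-508) = ((½)*4*√2*(-I*√6/6))*(-508) = -2*I*√3/3*(-508) = 1016*I*√3/3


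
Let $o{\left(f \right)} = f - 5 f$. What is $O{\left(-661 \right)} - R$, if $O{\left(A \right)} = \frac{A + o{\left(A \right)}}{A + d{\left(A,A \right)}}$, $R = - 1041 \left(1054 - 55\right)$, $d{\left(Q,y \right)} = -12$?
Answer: $\frac{699890424}{673} \approx 1.04 \cdot 10^{6}$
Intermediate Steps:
$o{\left(f \right)} = - 4 f$
$R = -1039959$ ($R = \left(-1041\right) 999 = -1039959$)
$O{\left(A \right)} = - \frac{3 A}{-12 + A}$ ($O{\left(A \right)} = \frac{A - 4 A}{A - 12} = \frac{\left(-3\right) A}{-12 + A} = - \frac{3 A}{-12 + A}$)
$O{\left(-661 \right)} - R = \left(-3\right) \left(-661\right) \frac{1}{-12 - 661} - -1039959 = \left(-3\right) \left(-661\right) \frac{1}{-673} + 1039959 = \left(-3\right) \left(-661\right) \left(- \frac{1}{673}\right) + 1039959 = - \frac{1983}{673} + 1039959 = \frac{699890424}{673}$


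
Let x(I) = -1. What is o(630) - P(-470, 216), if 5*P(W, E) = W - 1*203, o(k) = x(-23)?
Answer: 668/5 ≈ 133.60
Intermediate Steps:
o(k) = -1
P(W, E) = -203/5 + W/5 (P(W, E) = (W - 1*203)/5 = (W - 203)/5 = (-203 + W)/5 = -203/5 + W/5)
o(630) - P(-470, 216) = -1 - (-203/5 + (⅕)*(-470)) = -1 - (-203/5 - 94) = -1 - 1*(-673/5) = -1 + 673/5 = 668/5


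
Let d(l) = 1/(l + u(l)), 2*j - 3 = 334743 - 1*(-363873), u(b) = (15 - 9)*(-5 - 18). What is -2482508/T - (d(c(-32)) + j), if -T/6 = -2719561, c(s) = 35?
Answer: -587080768134989/1680688698 ≈ -3.4931e+5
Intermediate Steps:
u(b) = -138 (u(b) = 6*(-23) = -138)
j = 698619/2 (j = 3/2 + (334743 - 1*(-363873))/2 = 3/2 + (334743 + 363873)/2 = 3/2 + (1/2)*698616 = 3/2 + 349308 = 698619/2 ≈ 3.4931e+5)
T = 16317366 (T = -6*(-2719561) = 16317366)
d(l) = 1/(-138 + l) (d(l) = 1/(l - 138) = 1/(-138 + l))
-2482508/T - (d(c(-32)) + j) = -2482508/16317366 - (1/(-138 + 35) + 698619/2) = -2482508*1/16317366 - (1/(-103) + 698619/2) = -1241254/8158683 - (-1/103 + 698619/2) = -1241254/8158683 - 1*71957755/206 = -1241254/8158683 - 71957755/206 = -587080768134989/1680688698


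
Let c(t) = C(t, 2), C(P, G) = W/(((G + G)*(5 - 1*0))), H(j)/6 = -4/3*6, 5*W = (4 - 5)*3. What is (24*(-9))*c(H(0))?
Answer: 162/25 ≈ 6.4800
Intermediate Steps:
W = -⅗ (W = ((4 - 5)*3)/5 = (-1*3)/5 = (⅕)*(-3) = -⅗ ≈ -0.60000)
H(j) = -48 (H(j) = 6*(-4/3*6) = 6*(-8) = -48)
C(P, G) = -3/(50*G) (C(P, G) = -3*1/((5 - 1*0)*(G + G))/5 = -3*1/(2*G*(5 + 0))/5 = -3*1/(10*G)/5 = -3/(50*G))
c(t) = -3/100 (c(t) = -3/50/2 = -3/50*½ = -3/100)
(24*(-9))*c(H(0)) = (24*(-9))*(-3/100) = -216*(-3/100) = 162/25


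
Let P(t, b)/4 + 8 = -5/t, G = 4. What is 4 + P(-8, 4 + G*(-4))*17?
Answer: -995/2 ≈ -497.50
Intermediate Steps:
P(t, b) = -32 - 20/t (P(t, b) = -32 + 4*(-5/t) = -32 - 20/t)
4 + P(-8, 4 + G*(-4))*17 = 4 + (-32 - 20/(-8))*17 = 4 + (-32 - 20*(-⅛))*17 = 4 + (-32 + 5/2)*17 = 4 - 59/2*17 = 4 - 1003/2 = -995/2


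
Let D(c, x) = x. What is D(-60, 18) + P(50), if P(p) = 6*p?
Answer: 318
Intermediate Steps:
D(-60, 18) + P(50) = 18 + 6*50 = 18 + 300 = 318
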